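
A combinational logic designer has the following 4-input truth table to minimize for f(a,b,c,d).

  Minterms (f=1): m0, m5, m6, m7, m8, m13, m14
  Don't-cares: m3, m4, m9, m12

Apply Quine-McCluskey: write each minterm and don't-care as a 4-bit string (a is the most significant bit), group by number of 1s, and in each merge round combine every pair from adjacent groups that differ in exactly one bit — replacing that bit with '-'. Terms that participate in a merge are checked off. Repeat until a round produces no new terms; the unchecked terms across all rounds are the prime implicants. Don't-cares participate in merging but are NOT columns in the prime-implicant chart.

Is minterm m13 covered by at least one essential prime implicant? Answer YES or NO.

NO

size-2^0 implicants → 0000(✓)  0011(✓)  0100(✓)  0101(✓)  0110(✓)  0111(✓)  1000(✓)  1001(✓)  1100(✓)  1101(✓)  1110(✓)
size-2^1 implicants → -000(✓)  -100(✓)  -101(✓)  -110(✓)  0-00(✓)  0-11  01-0(✓)  01-1(✓)  010-(✓)  011-(✓)  1-00(✓)  1-01(✓)  100-(✓)  11-0(✓)  110-(✓)
size-2^2 implicants → --00  -1-0  -10-  01--  1-0-
Unchecked terms (primes): --00, -1-0, -10-, 0-11, 01--, 1-0-
Minterm coverage:
  m0 ⊆ --00 [E]
  m5 ⊆ -10-,01--
  m6 ⊆ -1-0,01--
  m7 ⊆ 0-11,01--
  m8 ⊆ --00,1-0-
  m13 ⊆ -10-,1-0-
  m14 ⊆ -1-0 [E]
E = {--00, -1-0}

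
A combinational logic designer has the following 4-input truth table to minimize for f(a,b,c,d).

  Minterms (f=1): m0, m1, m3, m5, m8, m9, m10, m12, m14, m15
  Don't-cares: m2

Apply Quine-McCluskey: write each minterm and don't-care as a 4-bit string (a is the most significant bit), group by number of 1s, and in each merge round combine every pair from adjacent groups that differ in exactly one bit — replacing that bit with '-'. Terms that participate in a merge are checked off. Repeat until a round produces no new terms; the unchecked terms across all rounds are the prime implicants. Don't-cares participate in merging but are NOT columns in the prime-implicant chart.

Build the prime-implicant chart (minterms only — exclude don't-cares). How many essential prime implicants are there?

5

[col 0] 0000*, 0001*, 0010*, 0011*, 0101*, 1000*, 1001*, 1010*, 1100*, 1110*, 1111*
[col 1] -000*, -001*, -010*, 0-01, 00-0*, 00-1*, 000-*, 001-*, 1-00*, 1-10*, 10-0*, 100-*, 11-0*, 111-
[col 2] -0-0, -00-, 00--, 1--0
Prime implicants: -0-0, -00-, 0-01, 00--, 1--0, 111-
PI chart (minterm → PIs covering it):
  0 | -0-0,-00-,00--
  1 | -00-,0-01,00--
  3 | 00--  (sole → essential)
  5 | 0-01  (sole → essential)
  8 | -0-0,-00-,1--0
  9 | -00-  (sole → essential)
  10 | -0-0,1--0
  12 | 1--0  (sole → essential)
  14 | 1--0,111-
  15 | 111-  (sole → essential)
Essential prime implicants: -00-, 0-01, 00--, 1--0, 111-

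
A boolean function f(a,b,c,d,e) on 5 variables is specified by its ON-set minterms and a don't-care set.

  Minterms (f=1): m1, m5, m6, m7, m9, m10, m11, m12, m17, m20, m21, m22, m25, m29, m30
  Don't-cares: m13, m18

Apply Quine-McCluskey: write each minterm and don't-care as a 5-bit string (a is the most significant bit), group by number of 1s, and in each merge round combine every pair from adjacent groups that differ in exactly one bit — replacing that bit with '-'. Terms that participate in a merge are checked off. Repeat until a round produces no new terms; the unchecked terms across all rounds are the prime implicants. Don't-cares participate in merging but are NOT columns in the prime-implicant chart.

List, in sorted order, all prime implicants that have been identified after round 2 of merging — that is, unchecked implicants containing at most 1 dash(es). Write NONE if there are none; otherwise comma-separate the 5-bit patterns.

size-2^0 implicants → 00001(✓)  00101(✓)  00110(✓)  00111(✓)  01001(✓)  01010(✓)  01011(✓)  01100(✓)  01101(✓)  10001(✓)  10010(✓)  10100(✓)  10101(✓)  10110(✓)  11001(✓)  11101(✓)  11110(✓)
size-2^1 implicants → -0001(✓)  -0101(✓)  -0110  -1001(✓)  -1101(✓)  0-001(✓)  0-101(✓)  00-01(✓)  001-1  0011-  01-01(✓)  010-1  0101-  0110-  1-001(✓)  1-101(✓)  1-110  10-01(✓)  10-10  101-0  1010-  11-01(✓)
size-2^2 implicants → --001(✓)  --101(✓)  -0-01(✓)  -1-01(✓)  0--01(✓)  1--01(✓)
size-2^3 implicants → ---01
Unchecked terms (primes): ---01, -0110, 001-1, 0011-, 010-1, 0101-, 0110-, 1-110, 10-10, 101-0, 1010-

-0110, 001-1, 0011-, 010-1, 0101-, 0110-, 1-110, 10-10, 101-0, 1010-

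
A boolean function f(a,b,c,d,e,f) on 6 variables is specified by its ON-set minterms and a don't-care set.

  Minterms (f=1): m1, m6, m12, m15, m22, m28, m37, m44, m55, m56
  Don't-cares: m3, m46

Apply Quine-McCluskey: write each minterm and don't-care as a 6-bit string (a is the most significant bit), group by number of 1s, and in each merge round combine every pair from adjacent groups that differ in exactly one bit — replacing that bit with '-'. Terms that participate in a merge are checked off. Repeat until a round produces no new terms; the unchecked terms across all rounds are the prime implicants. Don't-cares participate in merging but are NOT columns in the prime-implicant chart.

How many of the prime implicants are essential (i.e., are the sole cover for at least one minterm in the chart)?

7

size-2^0 implicants → 000001(✓)  000011(✓)  000110(✓)  001100(✓)  001111  010110(✓)  011100(✓)  100101  101100(✓)  101110(✓)  110111  111000
size-2^1 implicants → -01100  0-0110  0-1100  0000-1  1011-0
Unchecked terms (primes): -01100, 0-0110, 0-1100, 0000-1, 001111, 100101, 1011-0, 110111, 111000
Minterm coverage:
  m1 ⊆ 0000-1 [E]
  m6 ⊆ 0-0110 [E]
  m12 ⊆ -01100,0-1100
  m15 ⊆ 001111 [E]
  m22 ⊆ 0-0110 [E]
  m28 ⊆ 0-1100 [E]
  m37 ⊆ 100101 [E]
  m44 ⊆ -01100,1011-0
  m55 ⊆ 110111 [E]
  m56 ⊆ 111000 [E]
E = {0-0110, 0-1100, 0000-1, 001111, 100101, 110111, 111000}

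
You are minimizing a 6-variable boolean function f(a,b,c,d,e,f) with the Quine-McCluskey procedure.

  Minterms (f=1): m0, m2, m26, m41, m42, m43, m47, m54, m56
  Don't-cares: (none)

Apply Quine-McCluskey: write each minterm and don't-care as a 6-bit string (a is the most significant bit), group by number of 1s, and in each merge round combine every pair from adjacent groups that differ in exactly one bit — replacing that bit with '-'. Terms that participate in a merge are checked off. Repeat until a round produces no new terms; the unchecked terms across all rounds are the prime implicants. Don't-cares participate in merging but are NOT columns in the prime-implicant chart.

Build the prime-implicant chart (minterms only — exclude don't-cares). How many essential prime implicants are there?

7

[col 0] 000000*, 000010*, 011010, 101001*, 101010*, 101011*, 101111*, 110110, 111000
[col 1] 0000-0, 101-11, 1010-1, 10101-
Prime implicants: 0000-0, 011010, 101-11, 1010-1, 10101-, 110110, 111000
PI chart (minterm → PIs covering it):
  0 | 0000-0  (sole → essential)
  2 | 0000-0  (sole → essential)
  26 | 011010  (sole → essential)
  41 | 1010-1  (sole → essential)
  42 | 10101-  (sole → essential)
  43 | 101-11,1010-1,10101-
  47 | 101-11  (sole → essential)
  54 | 110110  (sole → essential)
  56 | 111000  (sole → essential)
Essential prime implicants: 0000-0, 011010, 101-11, 1010-1, 10101-, 110110, 111000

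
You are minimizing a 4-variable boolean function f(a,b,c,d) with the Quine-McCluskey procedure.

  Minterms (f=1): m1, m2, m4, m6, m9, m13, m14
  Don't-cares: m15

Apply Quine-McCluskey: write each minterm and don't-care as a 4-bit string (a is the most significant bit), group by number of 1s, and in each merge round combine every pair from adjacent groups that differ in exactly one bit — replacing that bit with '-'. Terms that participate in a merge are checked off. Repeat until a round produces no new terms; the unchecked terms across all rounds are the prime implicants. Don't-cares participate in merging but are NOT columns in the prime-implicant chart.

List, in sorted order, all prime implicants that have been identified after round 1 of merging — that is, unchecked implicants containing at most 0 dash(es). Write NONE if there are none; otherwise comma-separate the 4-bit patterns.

NONE

Round 0: 0001✓ 0010✓ 0100✓ 0110✓ 1001✓ 1101✓ 1110✓ 1111✓
Round 1: -001 -110 0-10 01-0 1-01 11-1 111-
PIs = {-001, -110, 0-10, 01-0, 1-01, 11-1, 111-}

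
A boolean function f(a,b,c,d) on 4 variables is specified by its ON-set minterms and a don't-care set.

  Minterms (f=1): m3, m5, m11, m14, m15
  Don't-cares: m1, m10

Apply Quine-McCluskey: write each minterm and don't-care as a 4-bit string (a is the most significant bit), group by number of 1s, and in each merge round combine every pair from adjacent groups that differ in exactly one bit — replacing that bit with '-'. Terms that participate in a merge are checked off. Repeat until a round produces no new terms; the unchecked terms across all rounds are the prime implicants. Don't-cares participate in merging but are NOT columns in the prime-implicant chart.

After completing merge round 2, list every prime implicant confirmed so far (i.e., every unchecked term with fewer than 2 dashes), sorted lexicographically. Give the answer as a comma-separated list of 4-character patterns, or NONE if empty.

Round 0: 0001✓ 0011✓ 0101✓ 1010✓ 1011✓ 1110✓ 1111✓
Round 1: -011 0-01 00-1 1-10✓ 1-11✓ 101-✓ 111-✓
Round 2: 1-1-
PIs = {-011, 0-01, 00-1, 1-1-}

-011, 0-01, 00-1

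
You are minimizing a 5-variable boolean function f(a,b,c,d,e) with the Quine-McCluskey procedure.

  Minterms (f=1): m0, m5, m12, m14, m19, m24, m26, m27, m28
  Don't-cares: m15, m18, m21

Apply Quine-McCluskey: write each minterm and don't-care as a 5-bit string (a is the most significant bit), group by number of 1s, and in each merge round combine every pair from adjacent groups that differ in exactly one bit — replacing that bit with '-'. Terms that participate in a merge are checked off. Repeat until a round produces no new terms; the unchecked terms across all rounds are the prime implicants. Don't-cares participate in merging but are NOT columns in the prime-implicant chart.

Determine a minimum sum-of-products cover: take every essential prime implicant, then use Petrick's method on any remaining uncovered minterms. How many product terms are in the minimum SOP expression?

Round 0: 00000 00101✓ 01100✓ 01110✓ 01111✓ 10010✓ 10011✓ 10101✓ 11000✓ 11010✓ 11011✓ 11100✓
Round 1: -0101 -1100 011-0 0111- 1-010✓ 1-011✓ 1001-✓ 11-00 110-0 1101-✓
Round 2: 1-01-
PIs = {-0101, -1100, 00000, 011-0, 0111-, 1-01-, 11-00, 110-0}
Coverage chart:
  m0: 00000 ←essential
  m5: -0101 ←essential
  m12: -1100,011-0
  m14: 011-0,0111-
  m19: 1-01- ←essential
  m24: 11-00,110-0
  m26: 1-01-,110-0
  m27: 1-01- ←essential
  m28: -1100,11-00
Essential: -0101, 00000, 1-01-
Petrick residual → 011-0, 11-00
Min cover (5 terms): b'cd'e + a'b'c'd'e' + a'bce' + ac'd + abd'e'

5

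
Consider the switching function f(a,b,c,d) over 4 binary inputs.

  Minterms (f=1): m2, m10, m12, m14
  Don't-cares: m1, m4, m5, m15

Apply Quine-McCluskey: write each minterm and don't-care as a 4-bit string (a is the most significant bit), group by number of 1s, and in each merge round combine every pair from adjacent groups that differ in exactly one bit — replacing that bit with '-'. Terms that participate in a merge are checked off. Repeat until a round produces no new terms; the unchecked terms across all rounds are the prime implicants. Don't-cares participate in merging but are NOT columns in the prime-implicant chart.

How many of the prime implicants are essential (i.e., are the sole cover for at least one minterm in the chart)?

1

size-2^0 implicants → 0001(✓)  0010(✓)  0100(✓)  0101(✓)  1010(✓)  1100(✓)  1110(✓)  1111(✓)
size-2^1 implicants → -010  -100  0-01  010-  1-10  11-0  111-
Unchecked terms (primes): -010, -100, 0-01, 010-, 1-10, 11-0, 111-
Minterm coverage:
  m2 ⊆ -010 [E]
  m10 ⊆ -010,1-10
  m12 ⊆ -100,11-0
  m14 ⊆ 1-10,11-0,111-
E = {-010}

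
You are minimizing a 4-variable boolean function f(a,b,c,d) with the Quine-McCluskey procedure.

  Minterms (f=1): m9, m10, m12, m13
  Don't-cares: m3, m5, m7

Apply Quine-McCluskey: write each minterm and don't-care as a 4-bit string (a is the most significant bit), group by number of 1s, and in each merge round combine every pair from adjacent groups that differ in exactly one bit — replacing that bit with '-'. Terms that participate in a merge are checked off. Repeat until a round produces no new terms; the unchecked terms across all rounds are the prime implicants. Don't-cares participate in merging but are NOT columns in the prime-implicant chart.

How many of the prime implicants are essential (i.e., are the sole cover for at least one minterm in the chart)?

3

[col 0] 0011*, 0101*, 0111*, 1001*, 1010, 1100*, 1101*
[col 1] -101, 0-11, 01-1, 1-01, 110-
Prime implicants: -101, 0-11, 01-1, 1-01, 1010, 110-
PI chart (minterm → PIs covering it):
  9 | 1-01  (sole → essential)
  10 | 1010  (sole → essential)
  12 | 110-  (sole → essential)
  13 | -101,1-01,110-
Essential prime implicants: 1-01, 1010, 110-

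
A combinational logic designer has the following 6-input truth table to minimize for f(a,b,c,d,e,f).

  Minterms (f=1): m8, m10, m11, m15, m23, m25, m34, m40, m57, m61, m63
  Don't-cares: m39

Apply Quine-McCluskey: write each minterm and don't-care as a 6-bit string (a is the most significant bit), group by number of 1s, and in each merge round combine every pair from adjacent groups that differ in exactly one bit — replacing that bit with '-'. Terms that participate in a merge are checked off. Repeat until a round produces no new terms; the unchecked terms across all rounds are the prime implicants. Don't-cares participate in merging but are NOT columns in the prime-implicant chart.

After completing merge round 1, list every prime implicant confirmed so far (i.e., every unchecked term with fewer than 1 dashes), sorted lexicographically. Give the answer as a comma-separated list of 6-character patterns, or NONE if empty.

[col 0] 001000*, 001010*, 001011*, 001111*, 010111, 011001*, 100010, 100111, 101000*, 111001*, 111101*, 111111*
[col 1] -01000, -11001, 001-11, 0010-0, 00101-, 111-01, 1111-1
Prime implicants: -01000, -11001, 001-11, 0010-0, 00101-, 010111, 100010, 100111, 111-01, 1111-1

010111, 100010, 100111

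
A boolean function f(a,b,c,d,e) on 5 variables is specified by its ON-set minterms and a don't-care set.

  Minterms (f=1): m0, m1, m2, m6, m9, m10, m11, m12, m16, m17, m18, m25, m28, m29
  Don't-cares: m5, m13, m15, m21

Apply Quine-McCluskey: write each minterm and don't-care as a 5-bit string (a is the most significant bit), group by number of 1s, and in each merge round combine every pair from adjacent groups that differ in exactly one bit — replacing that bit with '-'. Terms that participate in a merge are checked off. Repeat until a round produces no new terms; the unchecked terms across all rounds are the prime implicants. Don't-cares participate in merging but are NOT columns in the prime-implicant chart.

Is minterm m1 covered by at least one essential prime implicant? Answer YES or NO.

YES

[col 0] 00000*, 00001*, 00010*, 00101*, 00110*, 01001*, 01010*, 01011*, 01100*, 01101*, 01111*, 10000*, 10001*, 10010*, 10101*, 11001*, 11100*, 11101*
[col 1] -0000*, -0001*, -0010*, -0101*, -1001*, -1100*, -1101*, 0-001*, 0-010, 0-101*, 00-01*, 00-10, 000-0*, 0000-*, 01-01*, 01-11*, 010-1*, 0101-, 011-1*, 0110-*, 1-001*, 1-101*, 10-01*, 100-0*, 1000-*, 11-01*, 1110-*
[col 2] --001*, --101*, -0-01*, -00-0, -000-, -1-01*, -110-, 0--01*, 01--1, 1--01*
[col 3] ---01
Prime implicants: ---01, -00-0, -000-, -110-, 0-010, 00-10, 01--1, 0101-
PI chart (minterm → PIs covering it):
  0 | -00-0,-000-
  1 | ---01,-000-
  2 | -00-0,0-010,00-10
  6 | 00-10  (sole → essential)
  9 | ---01,01--1
  10 | 0-010,0101-
  11 | 01--1,0101-
  12 | -110-  (sole → essential)
  16 | -00-0,-000-
  17 | ---01,-000-
  18 | -00-0  (sole → essential)
  25 | ---01  (sole → essential)
  28 | -110-  (sole → essential)
  29 | ---01,-110-
Essential prime implicants: ---01, -00-0, -110-, 00-10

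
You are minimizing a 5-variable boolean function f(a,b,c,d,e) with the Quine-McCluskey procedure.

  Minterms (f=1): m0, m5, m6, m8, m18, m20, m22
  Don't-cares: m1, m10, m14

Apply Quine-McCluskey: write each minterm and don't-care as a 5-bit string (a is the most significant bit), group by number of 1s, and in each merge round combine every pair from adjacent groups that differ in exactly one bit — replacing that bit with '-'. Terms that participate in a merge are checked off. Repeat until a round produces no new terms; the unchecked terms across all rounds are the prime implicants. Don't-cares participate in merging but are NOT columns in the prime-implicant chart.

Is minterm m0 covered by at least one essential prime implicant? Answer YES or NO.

NO

Round 0: 00000✓ 00001✓ 00101✓ 00110✓ 01000✓ 01010✓ 01110✓ 10010✓ 10100✓ 10110✓
Round 1: -0110 0-000 0-110 00-01 0000- 01-10 010-0 10-10 101-0
PIs = {-0110, 0-000, 0-110, 00-01, 0000-, 01-10, 010-0, 10-10, 101-0}
Coverage chart:
  m0: 0-000,0000-
  m5: 00-01 ←essential
  m6: -0110,0-110
  m8: 0-000,010-0
  m18: 10-10 ←essential
  m20: 101-0 ←essential
  m22: -0110,10-10,101-0
Essential: 00-01, 10-10, 101-0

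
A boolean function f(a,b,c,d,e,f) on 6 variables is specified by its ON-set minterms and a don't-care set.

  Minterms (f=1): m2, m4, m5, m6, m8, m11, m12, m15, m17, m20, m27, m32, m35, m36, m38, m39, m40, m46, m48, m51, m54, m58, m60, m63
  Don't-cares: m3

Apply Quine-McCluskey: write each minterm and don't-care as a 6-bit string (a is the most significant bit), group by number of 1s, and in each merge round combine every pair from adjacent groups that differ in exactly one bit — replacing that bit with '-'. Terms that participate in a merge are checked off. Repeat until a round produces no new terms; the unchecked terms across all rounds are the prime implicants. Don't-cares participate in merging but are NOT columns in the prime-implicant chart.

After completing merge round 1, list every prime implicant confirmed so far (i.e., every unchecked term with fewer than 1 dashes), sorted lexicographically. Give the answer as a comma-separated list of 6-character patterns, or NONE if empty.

[col 0] 000010*, 000011*, 000100*, 000101*, 000110*, 001000*, 001011*, 001100*, 001111*, 010001, 010100*, 011011*, 100000*, 100011*, 100100*, 100110*, 100111*, 101000*, 101110*, 110000*, 110011*, 110110*, 111010, 111100, 111111
[col 1] -00011, -00100*, -00110*, -01000, 0-0100, 0-1011, 00-011, 00-100, 000-10, 00001-, 0001-0*, 00010-, 001-00, 001-11, 1-0000, 1-0011, 1-0110, 10-000, 10-110, 100-00, 100-11, 1001-0*, 10011-
[col 2] -001-0
Prime implicants: -00011, -001-0, -01000, 0-0100, 0-1011, 00-011, 00-100, 000-10, 00001-, 00010-, 001-00, 001-11, 010001, 1-0000, 1-0011, 1-0110, 10-000, 10-110, 100-00, 100-11, 10011-, 111010, 111100, 111111

010001, 111010, 111100, 111111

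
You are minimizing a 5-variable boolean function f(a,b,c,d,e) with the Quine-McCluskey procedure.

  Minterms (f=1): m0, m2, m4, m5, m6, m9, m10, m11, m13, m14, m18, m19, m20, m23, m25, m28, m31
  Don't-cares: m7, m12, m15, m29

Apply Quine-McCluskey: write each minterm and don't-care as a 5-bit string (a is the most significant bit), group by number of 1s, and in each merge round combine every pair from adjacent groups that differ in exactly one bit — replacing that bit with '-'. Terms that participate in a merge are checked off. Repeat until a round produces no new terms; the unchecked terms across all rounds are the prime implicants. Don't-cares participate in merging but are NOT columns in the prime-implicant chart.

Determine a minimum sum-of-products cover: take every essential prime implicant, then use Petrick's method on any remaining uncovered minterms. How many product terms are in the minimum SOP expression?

7

[col 0] 00000*, 00010*, 00100*, 00101*, 00110*, 00111*, 01001*, 01010*, 01011*, 01100*, 01101*, 01110*, 01111*, 10010*, 10011*, 10100*, 10111*, 11001*, 11100*, 11101*, 11111*
[col 1] -0010, -0100*, -0111*, -1001*, -1100*, -1101*, -1111*, 0-010*, 0-100*, 0-101*, 0-110*, 0-111*, 00-00*, 00-10*, 000-0*, 001-0*, 001-1*, 0010-*, 0011-*, 01-01*, 01-10*, 01-11*, 010-1*, 0101-*, 011-0*, 011-1*, 0110-*, 0111-*, 1-100*, 1-111*, 10-11, 1001-, 11-01*, 111-1*, 1110-*
[col 2] --100, --111, -1-01, -11-1, -110-, 0--10, 0-1-0*, 0-1-1*, 0-10-*, 0-11-*, 00--0, 001--*, 01--1, 01-1-, 011--*
[col 3] 0-1--
Prime implicants: --100, --111, -0010, -1-01, -11-1, -110-, 0--10, 0-1--, 00--0, 01--1, 01-1-, 10-11, 1001-
PI chart (minterm → PIs covering it):
  0 | 00--0  (sole → essential)
  2 | -0010,0--10,00--0
  4 | --100,0-1--,00--0
  5 | 0-1--  (sole → essential)
  6 | 0--10,0-1--,00--0
  9 | -1-01,01--1
  10 | 0--10,01-1-
  11 | 01--1,01-1-
  13 | -1-01,-11-1,-110-,0-1--,01--1
  14 | 0--10,0-1--,01-1-
  18 | -0010,1001-
  19 | 10-11,1001-
  20 | --100  (sole → essential)
  23 | --111,10-11
  25 | -1-01  (sole → essential)
  28 | --100,-110-
  31 | --111,-11-1
Essential prime implicants: --100, -1-01, 0-1--, 00--0
Petrick residual → --111, 01-1-, 1001-
Minimum SOP uses 7 PIs: cd'e' + cde + bd'e + a'c + a'b'e' + a'bd + ab'c'd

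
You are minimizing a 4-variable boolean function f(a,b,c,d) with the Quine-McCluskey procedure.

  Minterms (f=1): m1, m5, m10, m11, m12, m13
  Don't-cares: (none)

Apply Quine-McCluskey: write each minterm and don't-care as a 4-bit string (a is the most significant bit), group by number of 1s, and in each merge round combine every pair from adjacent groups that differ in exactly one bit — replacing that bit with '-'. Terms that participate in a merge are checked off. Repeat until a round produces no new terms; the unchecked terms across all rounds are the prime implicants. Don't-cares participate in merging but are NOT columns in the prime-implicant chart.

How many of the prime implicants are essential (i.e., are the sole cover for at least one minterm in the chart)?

size-2^0 implicants → 0001(✓)  0101(✓)  1010(✓)  1011(✓)  1100(✓)  1101(✓)
size-2^1 implicants → -101  0-01  101-  110-
Unchecked terms (primes): -101, 0-01, 101-, 110-
Minterm coverage:
  m1 ⊆ 0-01 [E]
  m5 ⊆ -101,0-01
  m10 ⊆ 101- [E]
  m11 ⊆ 101- [E]
  m12 ⊆ 110- [E]
  m13 ⊆ -101,110-
E = {0-01, 101-, 110-}

3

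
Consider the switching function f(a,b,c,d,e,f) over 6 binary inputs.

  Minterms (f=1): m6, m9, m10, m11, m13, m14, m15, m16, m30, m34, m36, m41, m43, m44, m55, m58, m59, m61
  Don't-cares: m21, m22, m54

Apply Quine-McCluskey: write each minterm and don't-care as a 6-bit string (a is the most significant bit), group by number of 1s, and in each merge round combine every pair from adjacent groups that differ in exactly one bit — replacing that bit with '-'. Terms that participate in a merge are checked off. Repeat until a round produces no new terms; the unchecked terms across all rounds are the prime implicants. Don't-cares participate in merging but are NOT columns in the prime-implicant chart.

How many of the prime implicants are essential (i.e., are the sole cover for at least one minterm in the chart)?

10

[col 0] 000110*, 001001*, 001010*, 001011*, 001101*, 001110*, 001111*, 010000, 010101, 010110*, 011110*, 100010, 100100*, 101001*, 101011*, 101100*, 110110*, 110111*, 111010*, 111011*, 111101
[col 1] -01001*, -01011*, -10110, 0-0110*, 0-1110*, 00-110*, 001-01*, 001-10*, 001-11*, 0010-1*, 00101-*, 0011-1*, 00111-*, 01-110*, 1-1011, 10-100, 1010-1*, 11011-, 11101-
[col 2] -010-1, 0--110, 001--1, 001-1-
Prime implicants: -010-1, -10110, 0--110, 001--1, 001-1-, 010000, 010101, 1-1011, 10-100, 100010, 11011-, 11101-, 111101
PI chart (minterm → PIs covering it):
  6 | 0--110  (sole → essential)
  9 | -010-1,001--1
  10 | 001-1-  (sole → essential)
  11 | -010-1,001--1,001-1-
  13 | 001--1  (sole → essential)
  14 | 0--110,001-1-
  15 | 001--1,001-1-
  16 | 010000  (sole → essential)
  30 | 0--110  (sole → essential)
  34 | 100010  (sole → essential)
  36 | 10-100  (sole → essential)
  41 | -010-1  (sole → essential)
  43 | -010-1,1-1011
  44 | 10-100  (sole → essential)
  55 | 11011-  (sole → essential)
  58 | 11101-  (sole → essential)
  59 | 1-1011,11101-
  61 | 111101  (sole → essential)
Essential prime implicants: -010-1, 0--110, 001--1, 001-1-, 010000, 10-100, 100010, 11011-, 11101-, 111101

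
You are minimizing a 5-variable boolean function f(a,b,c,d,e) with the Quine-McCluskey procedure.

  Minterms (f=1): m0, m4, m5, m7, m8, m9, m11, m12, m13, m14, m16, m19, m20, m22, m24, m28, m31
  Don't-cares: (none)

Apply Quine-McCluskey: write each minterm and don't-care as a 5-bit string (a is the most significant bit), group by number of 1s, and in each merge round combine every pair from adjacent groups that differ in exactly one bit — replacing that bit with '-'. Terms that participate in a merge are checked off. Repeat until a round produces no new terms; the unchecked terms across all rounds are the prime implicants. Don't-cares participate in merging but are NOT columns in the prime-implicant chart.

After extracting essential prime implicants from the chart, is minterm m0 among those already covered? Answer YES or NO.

[col 0] 00000*, 00100*, 00101*, 00111*, 01000*, 01001*, 01011*, 01100*, 01101*, 01110*, 10000*, 10011, 10100*, 10110*, 11000*, 11100*, 11111
[col 1] -0000*, -0100*, -1000*, -1100*, 0-000*, 0-100*, 0-101*, 00-00*, 001-1, 0010-*, 01-00*, 01-01*, 010-1, 0100-*, 011-0, 0110-*, 1-000*, 1-100*, 10-00*, 101-0, 11-00*
[col 2] --000*, --100*, -0-00*, -1-00*, 0--00*, 0-10-, 01-0-, 1--00*
[col 3] ---00
Prime implicants: ---00, 0-10-, 001-1, 01-0-, 010-1, 011-0, 10011, 101-0, 11111
PI chart (minterm → PIs covering it):
  0 | ---00  (sole → essential)
  4 | ---00,0-10-
  5 | 0-10-,001-1
  7 | 001-1  (sole → essential)
  8 | ---00,01-0-
  9 | 01-0-,010-1
  11 | 010-1  (sole → essential)
  12 | ---00,0-10-,01-0-,011-0
  13 | 0-10-,01-0-
  14 | 011-0  (sole → essential)
  16 | ---00  (sole → essential)
  19 | 10011  (sole → essential)
  20 | ---00,101-0
  22 | 101-0  (sole → essential)
  24 | ---00  (sole → essential)
  28 | ---00  (sole → essential)
  31 | 11111  (sole → essential)
Essential prime implicants: ---00, 001-1, 010-1, 011-0, 10011, 101-0, 11111

YES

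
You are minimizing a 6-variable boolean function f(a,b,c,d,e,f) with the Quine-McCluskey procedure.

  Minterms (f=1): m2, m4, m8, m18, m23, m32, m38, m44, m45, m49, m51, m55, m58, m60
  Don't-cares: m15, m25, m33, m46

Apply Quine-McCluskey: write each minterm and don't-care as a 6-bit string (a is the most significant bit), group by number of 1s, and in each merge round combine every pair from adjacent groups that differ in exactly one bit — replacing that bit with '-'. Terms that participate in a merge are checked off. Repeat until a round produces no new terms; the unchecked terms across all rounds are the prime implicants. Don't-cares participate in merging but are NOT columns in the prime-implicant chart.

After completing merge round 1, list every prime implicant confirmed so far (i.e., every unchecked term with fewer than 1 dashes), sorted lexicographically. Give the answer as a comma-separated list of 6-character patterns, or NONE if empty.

000100, 001000, 001111, 011001, 111010

[col 0] 000010*, 000100, 001000, 001111, 010010*, 010111*, 011001, 100000*, 100001*, 100110*, 101100*, 101101*, 101110*, 110001*, 110011*, 110111*, 111010, 111100*
[col 1] -10111, 0-0010, 1-0001, 1-1100, 10-110, 10000-, 1011-0, 10110-, 110-11, 1100-1
Prime implicants: -10111, 0-0010, 000100, 001000, 001111, 011001, 1-0001, 1-1100, 10-110, 10000-, 1011-0, 10110-, 110-11, 1100-1, 111010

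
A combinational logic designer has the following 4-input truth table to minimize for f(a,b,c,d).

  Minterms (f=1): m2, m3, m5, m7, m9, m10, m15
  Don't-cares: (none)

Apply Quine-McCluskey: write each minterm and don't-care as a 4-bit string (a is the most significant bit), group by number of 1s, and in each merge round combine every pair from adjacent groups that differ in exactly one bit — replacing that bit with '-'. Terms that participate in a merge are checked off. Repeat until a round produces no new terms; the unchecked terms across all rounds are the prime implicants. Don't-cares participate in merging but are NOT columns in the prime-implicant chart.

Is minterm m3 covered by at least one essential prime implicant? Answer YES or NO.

size-2^0 implicants → 0010(✓)  0011(✓)  0101(✓)  0111(✓)  1001  1010(✓)  1111(✓)
size-2^1 implicants → -010  -111  0-11  001-  01-1
Unchecked terms (primes): -010, -111, 0-11, 001-, 01-1, 1001
Minterm coverage:
  m2 ⊆ -010,001-
  m3 ⊆ 0-11,001-
  m5 ⊆ 01-1 [E]
  m7 ⊆ -111,0-11,01-1
  m9 ⊆ 1001 [E]
  m10 ⊆ -010 [E]
  m15 ⊆ -111 [E]
E = {-010, -111, 01-1, 1001}

NO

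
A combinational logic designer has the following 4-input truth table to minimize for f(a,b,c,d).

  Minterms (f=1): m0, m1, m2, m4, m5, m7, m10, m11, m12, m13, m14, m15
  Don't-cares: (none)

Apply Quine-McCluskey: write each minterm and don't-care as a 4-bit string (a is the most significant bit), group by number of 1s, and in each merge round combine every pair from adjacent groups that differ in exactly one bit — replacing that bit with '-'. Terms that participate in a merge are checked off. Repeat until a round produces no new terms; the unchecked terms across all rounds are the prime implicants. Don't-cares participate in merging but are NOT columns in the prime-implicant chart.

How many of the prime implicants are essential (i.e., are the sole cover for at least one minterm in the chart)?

3

Round 0: 0000✓ 0001✓ 0010✓ 0100✓ 0101✓ 0111✓ 1010✓ 1011✓ 1100✓ 1101✓ 1110✓ 1111✓
Round 1: -010 -100✓ -101✓ -111✓ 0-00✓ 0-01✓ 00-0 000-✓ 01-1✓ 010-✓ 1-10✓ 1-11✓ 101-✓ 11-0✓ 11-1✓ 110-✓ 111-✓
Round 2: -1-1 -10- 0-0- 1-1- 11--
PIs = {-010, -1-1, -10-, 0-0-, 00-0, 1-1-, 11--}
Coverage chart:
  m0: 0-0-,00-0
  m1: 0-0- ←essential
  m2: -010,00-0
  m4: -10-,0-0-
  m5: -1-1,-10-,0-0-
  m7: -1-1 ←essential
  m10: -010,1-1-
  m11: 1-1- ←essential
  m12: -10-,11--
  m13: -1-1,-10-,11--
  m14: 1-1-,11--
  m15: -1-1,1-1-,11--
Essential: -1-1, 0-0-, 1-1-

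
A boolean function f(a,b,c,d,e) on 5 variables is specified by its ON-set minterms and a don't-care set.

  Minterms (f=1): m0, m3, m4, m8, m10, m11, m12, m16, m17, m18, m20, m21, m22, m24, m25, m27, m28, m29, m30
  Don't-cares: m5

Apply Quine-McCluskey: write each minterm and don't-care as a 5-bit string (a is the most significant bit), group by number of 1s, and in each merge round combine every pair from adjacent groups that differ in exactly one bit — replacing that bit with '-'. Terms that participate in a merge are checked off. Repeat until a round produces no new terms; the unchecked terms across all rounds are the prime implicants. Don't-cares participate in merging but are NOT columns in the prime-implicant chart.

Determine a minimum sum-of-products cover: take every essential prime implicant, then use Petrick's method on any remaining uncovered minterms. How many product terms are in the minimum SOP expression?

7

Round 0: 00000✓ 00011✓ 00100✓ 00101✓ 01000✓ 01010✓ 01011✓ 01100✓ 10000✓ 10001✓ 10010✓ 10100✓ 10101✓ 10110✓ 11000✓ 11001✓ 11011✓ 11100✓ 11101✓ 11110✓
Round 1: -0000✓ -0100✓ -0101✓ -1000✓ -1011 -1100✓ 0-000✓ 0-011 0-100✓ 00-00✓ 0010-✓ 01-00✓ 010-0 0101- 1-000✓ 1-001✓ 1-100✓ 1-101✓ 1-110✓ 10-00✓ 10-01✓ 10-10✓ 100-0✓ 1000-✓ 101-0✓ 1010-✓ 11-00✓ 11-01✓ 110-1 1100-✓ 111-0✓ 1110-✓
Round 2: --000✓ --100✓ -0-00✓ -010- -1-00✓ 0--00✓ 1--00✓ 1--01✓ 1-00-✓ 1-1-0 1-10-✓ 10--0 10-0-✓ 11-0-✓
Round 3: ---00 1--0-
PIs = {---00, -010-, -1011, 0-011, 010-0, 0101-, 1--0-, 1-1-0, 10--0, 110-1}
Coverage chart:
  m0: ---00 ←essential
  m3: 0-011 ←essential
  m4: ---00,-010-
  m8: ---00,010-0
  m10: 010-0,0101-
  m11: -1011,0-011,0101-
  m12: ---00 ←essential
  m16: ---00,1--0-,10--0
  m17: 1--0- ←essential
  m18: 10--0 ←essential
  m20: ---00,-010-,1--0-,1-1-0,10--0
  m21: -010-,1--0-
  m22: 1-1-0,10--0
  m24: ---00,1--0-
  m25: 1--0-,110-1
  m27: -1011,110-1
  m28: ---00,1--0-,1-1-0
  m29: 1--0- ←essential
  m30: 1-1-0 ←essential
Essential: ---00, 0-011, 1--0-, 1-1-0, 10--0
Petrick residual → -1011, 010-0
Min cover (7 terms): d'e' + bc'de + a'c'de + a'bc'e' + ad' + ace' + ab'e'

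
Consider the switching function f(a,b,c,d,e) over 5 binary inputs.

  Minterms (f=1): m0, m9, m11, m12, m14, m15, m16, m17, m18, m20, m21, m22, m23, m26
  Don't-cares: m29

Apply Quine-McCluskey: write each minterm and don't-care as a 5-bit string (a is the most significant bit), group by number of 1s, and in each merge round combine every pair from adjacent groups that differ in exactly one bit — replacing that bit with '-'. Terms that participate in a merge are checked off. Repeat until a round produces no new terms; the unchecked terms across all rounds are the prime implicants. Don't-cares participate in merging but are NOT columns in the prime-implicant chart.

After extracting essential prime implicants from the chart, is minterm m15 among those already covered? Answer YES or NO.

NO

Round 0: 00000✓ 01001✓ 01011✓ 01100✓ 01110✓ 01111✓ 10000✓ 10001✓ 10010✓ 10100✓ 10101✓ 10110✓ 10111✓ 11010✓ 11101✓
Round 1: -0000 01-11 010-1 011-0 0111- 1-010 1-101 10-00✓ 10-01✓ 10-10✓ 100-0✓ 1000-✓ 101-0✓ 101-1✓ 1010-✓ 1011-✓
Round 2: 10--0 10-0- 101--
PIs = {-0000, 01-11, 010-1, 011-0, 0111-, 1-010, 1-101, 10--0, 10-0-, 101--}
Coverage chart:
  m0: -0000 ←essential
  m9: 010-1 ←essential
  m11: 01-11,010-1
  m12: 011-0 ←essential
  m14: 011-0,0111-
  m15: 01-11,0111-
  m16: -0000,10--0,10-0-
  m17: 10-0- ←essential
  m18: 1-010,10--0
  m20: 10--0,10-0-,101--
  m21: 1-101,10-0-,101--
  m22: 10--0,101--
  m23: 101-- ←essential
  m26: 1-010 ←essential
Essential: -0000, 010-1, 011-0, 1-010, 10-0-, 101--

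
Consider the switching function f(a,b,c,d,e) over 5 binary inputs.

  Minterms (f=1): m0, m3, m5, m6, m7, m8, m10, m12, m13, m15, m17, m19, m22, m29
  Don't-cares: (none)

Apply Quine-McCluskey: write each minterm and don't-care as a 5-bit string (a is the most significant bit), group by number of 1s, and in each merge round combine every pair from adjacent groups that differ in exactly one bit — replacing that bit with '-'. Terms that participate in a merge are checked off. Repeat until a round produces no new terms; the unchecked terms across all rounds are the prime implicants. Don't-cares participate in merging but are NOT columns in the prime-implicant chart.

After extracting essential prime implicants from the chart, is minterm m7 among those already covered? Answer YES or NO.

YES

size-2^0 implicants → 00000(✓)  00011(✓)  00101(✓)  00110(✓)  00111(✓)  01000(✓)  01010(✓)  01100(✓)  01101(✓)  01111(✓)  10001(✓)  10011(✓)  10110(✓)  11101(✓)
size-2^1 implicants → -0011  -0110  -1101  0-000  0-101(✓)  0-111(✓)  00-11  001-1(✓)  0011-  01-00  010-0  011-1(✓)  0110-  100-1
size-2^2 implicants → 0-1-1
Unchecked terms (primes): -0011, -0110, -1101, 0-000, 0-1-1, 00-11, 0011-, 01-00, 010-0, 0110-, 100-1
Minterm coverage:
  m0 ⊆ 0-000 [E]
  m3 ⊆ -0011,00-11
  m5 ⊆ 0-1-1 [E]
  m6 ⊆ -0110,0011-
  m7 ⊆ 0-1-1,00-11,0011-
  m8 ⊆ 0-000,01-00,010-0
  m10 ⊆ 010-0 [E]
  m12 ⊆ 01-00,0110-
  m13 ⊆ -1101,0-1-1,0110-
  m15 ⊆ 0-1-1 [E]
  m17 ⊆ 100-1 [E]
  m19 ⊆ -0011,100-1
  m22 ⊆ -0110 [E]
  m29 ⊆ -1101 [E]
E = {-0110, -1101, 0-000, 0-1-1, 010-0, 100-1}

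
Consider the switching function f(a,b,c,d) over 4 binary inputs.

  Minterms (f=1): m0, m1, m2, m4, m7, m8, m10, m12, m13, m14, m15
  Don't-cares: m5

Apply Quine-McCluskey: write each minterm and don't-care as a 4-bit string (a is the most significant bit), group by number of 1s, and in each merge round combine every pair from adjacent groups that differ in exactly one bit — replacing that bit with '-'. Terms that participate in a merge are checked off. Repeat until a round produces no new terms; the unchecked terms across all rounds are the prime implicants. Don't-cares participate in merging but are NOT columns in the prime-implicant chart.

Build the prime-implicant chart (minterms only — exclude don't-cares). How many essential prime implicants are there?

3

size-2^0 implicants → 0000(✓)  0001(✓)  0010(✓)  0100(✓)  0101(✓)  0111(✓)  1000(✓)  1010(✓)  1100(✓)  1101(✓)  1110(✓)  1111(✓)
size-2^1 implicants → -000(✓)  -010(✓)  -100(✓)  -101(✓)  -111(✓)  0-00(✓)  0-01(✓)  00-0(✓)  000-(✓)  01-1(✓)  010-(✓)  1-00(✓)  1-10(✓)  10-0(✓)  11-0(✓)  11-1(✓)  110-(✓)  111-(✓)
size-2^2 implicants → --00  -0-0  -1-1  -10-  0-0-  1--0  11--
Unchecked terms (primes): --00, -0-0, -1-1, -10-, 0-0-, 1--0, 11--
Minterm coverage:
  m0 ⊆ --00,-0-0,0-0-
  m1 ⊆ 0-0- [E]
  m2 ⊆ -0-0 [E]
  m4 ⊆ --00,-10-,0-0-
  m7 ⊆ -1-1 [E]
  m8 ⊆ --00,-0-0,1--0
  m10 ⊆ -0-0,1--0
  m12 ⊆ --00,-10-,1--0,11--
  m13 ⊆ -1-1,-10-,11--
  m14 ⊆ 1--0,11--
  m15 ⊆ -1-1,11--
E = {-0-0, -1-1, 0-0-}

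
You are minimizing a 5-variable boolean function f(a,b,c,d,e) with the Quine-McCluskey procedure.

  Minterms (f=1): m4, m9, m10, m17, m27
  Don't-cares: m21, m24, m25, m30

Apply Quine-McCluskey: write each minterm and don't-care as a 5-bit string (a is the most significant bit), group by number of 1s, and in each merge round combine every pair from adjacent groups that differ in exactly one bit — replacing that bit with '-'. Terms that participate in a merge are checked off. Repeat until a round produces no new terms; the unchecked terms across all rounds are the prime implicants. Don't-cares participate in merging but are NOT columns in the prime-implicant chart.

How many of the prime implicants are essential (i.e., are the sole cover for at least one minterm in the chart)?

4

Round 0: 00100 01001✓ 01010 10001✓ 10101✓ 11000✓ 11001✓ 11011✓ 11110
Round 1: -1001 1-001 10-01 110-1 1100-
PIs = {-1001, 00100, 01010, 1-001, 10-01, 110-1, 1100-, 11110}
Coverage chart:
  m4: 00100 ←essential
  m9: -1001 ←essential
  m10: 01010 ←essential
  m17: 1-001,10-01
  m27: 110-1 ←essential
Essential: -1001, 00100, 01010, 110-1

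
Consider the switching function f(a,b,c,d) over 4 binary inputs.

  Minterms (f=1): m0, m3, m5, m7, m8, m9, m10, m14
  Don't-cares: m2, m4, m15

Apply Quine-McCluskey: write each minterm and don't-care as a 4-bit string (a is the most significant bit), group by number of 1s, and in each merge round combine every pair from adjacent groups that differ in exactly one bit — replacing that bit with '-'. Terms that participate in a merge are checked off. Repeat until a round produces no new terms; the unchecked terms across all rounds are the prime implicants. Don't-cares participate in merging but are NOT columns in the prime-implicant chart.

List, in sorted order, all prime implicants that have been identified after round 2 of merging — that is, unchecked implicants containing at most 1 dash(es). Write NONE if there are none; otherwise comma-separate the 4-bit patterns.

size-2^0 implicants → 0000(✓)  0010(✓)  0011(✓)  0100(✓)  0101(✓)  0111(✓)  1000(✓)  1001(✓)  1010(✓)  1110(✓)  1111(✓)
size-2^1 implicants → -000(✓)  -010(✓)  -111  0-00  0-11  00-0(✓)  001-  01-1  010-  1-10  10-0(✓)  100-  111-
size-2^2 implicants → -0-0
Unchecked terms (primes): -0-0, -111, 0-00, 0-11, 001-, 01-1, 010-, 1-10, 100-, 111-

-111, 0-00, 0-11, 001-, 01-1, 010-, 1-10, 100-, 111-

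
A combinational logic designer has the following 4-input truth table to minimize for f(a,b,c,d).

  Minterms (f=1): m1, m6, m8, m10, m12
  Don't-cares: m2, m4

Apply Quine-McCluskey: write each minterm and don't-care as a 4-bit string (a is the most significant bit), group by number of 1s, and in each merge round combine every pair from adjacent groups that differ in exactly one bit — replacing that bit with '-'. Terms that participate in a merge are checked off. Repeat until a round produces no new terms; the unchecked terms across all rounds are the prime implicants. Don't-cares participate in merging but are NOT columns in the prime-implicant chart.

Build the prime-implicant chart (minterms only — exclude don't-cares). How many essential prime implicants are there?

[col 0] 0001, 0010*, 0100*, 0110*, 1000*, 1010*, 1100*
[col 1] -010, -100, 0-10, 01-0, 1-00, 10-0
Prime implicants: -010, -100, 0-10, 0001, 01-0, 1-00, 10-0
PI chart (minterm → PIs covering it):
  1 | 0001  (sole → essential)
  6 | 0-10,01-0
  8 | 1-00,10-0
  10 | -010,10-0
  12 | -100,1-00
Essential prime implicants: 0001

1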